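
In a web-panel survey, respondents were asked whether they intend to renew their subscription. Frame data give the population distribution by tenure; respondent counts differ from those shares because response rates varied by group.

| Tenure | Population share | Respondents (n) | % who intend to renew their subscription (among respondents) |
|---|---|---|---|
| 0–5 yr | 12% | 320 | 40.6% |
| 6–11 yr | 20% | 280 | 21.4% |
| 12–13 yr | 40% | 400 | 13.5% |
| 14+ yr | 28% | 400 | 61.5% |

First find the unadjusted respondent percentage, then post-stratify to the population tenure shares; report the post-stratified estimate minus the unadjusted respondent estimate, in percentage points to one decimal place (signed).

Without adjustment, the pooled respondent share is:
  (320/1400)×40.6 + (280/1400)×21.4 + (400/1400)×13.5 + (400/1400)×61.5 = 34.9886%
Post-stratified estimate weights by population shares:
  0.12×40.6 + 0.2×21.4 + 0.4×13.5 + 0.28×61.5 = 31.772%
Difference = 31.772 − 34.9886 = -3.2166 pp.

-3.2 percentage points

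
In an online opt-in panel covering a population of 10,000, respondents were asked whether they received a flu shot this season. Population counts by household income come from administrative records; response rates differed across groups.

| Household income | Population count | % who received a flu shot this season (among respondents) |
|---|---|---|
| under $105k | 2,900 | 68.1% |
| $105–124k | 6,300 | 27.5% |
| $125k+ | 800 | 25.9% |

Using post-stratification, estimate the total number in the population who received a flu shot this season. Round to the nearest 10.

Each cell contributes its population count × the respondent rate:
  under $105k: 2,900 × 68.1% = 1974.9
  $105–124k: 6,300 × 27.5% = 1732.5
  $125k+: 800 × 25.9% = 207.2
Estimated total = 3914.6 → 3,910.

3,910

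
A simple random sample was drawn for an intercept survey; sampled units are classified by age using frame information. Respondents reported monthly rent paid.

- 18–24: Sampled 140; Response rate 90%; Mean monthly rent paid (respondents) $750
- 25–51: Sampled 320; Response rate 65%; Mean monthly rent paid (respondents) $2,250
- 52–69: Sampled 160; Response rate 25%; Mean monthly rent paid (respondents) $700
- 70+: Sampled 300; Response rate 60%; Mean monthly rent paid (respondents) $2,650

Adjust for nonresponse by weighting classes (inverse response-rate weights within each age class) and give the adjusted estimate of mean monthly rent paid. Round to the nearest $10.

$1,880

Weighting each respondent by the inverse class response rate inflates each class back to its sampled size, so the class weight is n_sampled:
  18–24: 140 × 750 = 105,000
  25–51: 320 × 2250 = 720,000
  52–69: 160 × 700 = 112,000
  70+: 300 × 2650 = 795,000
Adjusted estimate = 1,732,000 / 920 = 1882.61 → $1,880.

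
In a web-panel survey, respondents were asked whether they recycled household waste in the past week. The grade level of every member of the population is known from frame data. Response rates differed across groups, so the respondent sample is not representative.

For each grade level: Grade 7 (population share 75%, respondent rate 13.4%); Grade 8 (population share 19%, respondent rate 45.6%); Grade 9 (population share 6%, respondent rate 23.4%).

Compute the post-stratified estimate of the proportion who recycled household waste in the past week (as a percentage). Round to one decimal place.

Reweight to the known grade level distribution:
  Grade 7: 0.75 × 13.4 = 10.05
  Grade 8: 0.19 × 45.6 = 8.664
  Grade 9: 0.06 × 23.4 = 1.404
Post-stratified estimate = 20.118 → 20.1%.

20.1%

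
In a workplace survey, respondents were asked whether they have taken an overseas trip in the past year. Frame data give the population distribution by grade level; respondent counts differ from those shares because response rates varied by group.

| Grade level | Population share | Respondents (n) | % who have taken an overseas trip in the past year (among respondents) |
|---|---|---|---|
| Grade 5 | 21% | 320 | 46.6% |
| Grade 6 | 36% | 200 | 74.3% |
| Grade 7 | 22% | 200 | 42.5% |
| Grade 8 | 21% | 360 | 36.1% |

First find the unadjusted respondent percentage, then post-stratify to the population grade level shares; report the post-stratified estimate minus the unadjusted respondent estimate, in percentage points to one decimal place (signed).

Without adjustment, the pooled respondent share is:
  (320/1080)×46.6 + (200/1080)×74.3 + (200/1080)×42.5 + (360/1080)×36.1 = 47.4704%
Post-stratifying to population shares instead:
  0.21×46.6 + 0.36×74.3 + 0.22×42.5 + 0.21×36.1 = 53.465%
Difference = 53.465 − 47.4704 = 5.9946 pp.

+6.0 percentage points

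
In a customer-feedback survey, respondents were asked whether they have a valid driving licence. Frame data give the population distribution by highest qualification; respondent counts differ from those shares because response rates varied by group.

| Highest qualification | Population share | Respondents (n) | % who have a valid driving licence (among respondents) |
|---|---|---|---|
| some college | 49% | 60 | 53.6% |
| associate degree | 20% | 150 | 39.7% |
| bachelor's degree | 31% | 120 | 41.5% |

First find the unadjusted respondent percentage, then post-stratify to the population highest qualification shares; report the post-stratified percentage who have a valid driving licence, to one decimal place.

47.1%

Without adjustment, the pooled respondent share is:
  (60/330)×53.6 + (150/330)×39.7 + (120/330)×41.5 = 42.8818%
Reweighting by population highest qualification shares:
  0.49×53.6 + 0.2×39.7 + 0.31×41.5 = 47.069%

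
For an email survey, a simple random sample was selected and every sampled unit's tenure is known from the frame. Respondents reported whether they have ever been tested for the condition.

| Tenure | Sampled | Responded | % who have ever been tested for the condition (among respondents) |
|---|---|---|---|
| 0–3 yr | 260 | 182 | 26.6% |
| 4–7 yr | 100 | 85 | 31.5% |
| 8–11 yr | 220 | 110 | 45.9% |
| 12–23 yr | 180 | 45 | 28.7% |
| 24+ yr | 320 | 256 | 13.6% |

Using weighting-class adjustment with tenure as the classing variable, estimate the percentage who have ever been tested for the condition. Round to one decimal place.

Response rates by class: 0–3 yr 182/260 = 70%, 4–7 yr 85/100 = 85%, 8–11 yr 110/220 = 50%, 12–23 yr 45/180 = 25%, 24+ yr 256/320 = 80%.
Each respondent's weight = sampled/responded in their class; summing within a class gives n_sampled, so:
  0–3 yr: 260 × 26.6 = 6916
  4–7 yr: 100 × 31.5 = 3150
  8–11 yr: 220 × 45.9 = 10,098
  12–23 yr: 180 × 28.7 = 5166
  24+ yr: 320 × 13.6 = 4352
Adjusted estimate = 29,682 / 1,080 = 27.4833 → 27.5%.

27.5%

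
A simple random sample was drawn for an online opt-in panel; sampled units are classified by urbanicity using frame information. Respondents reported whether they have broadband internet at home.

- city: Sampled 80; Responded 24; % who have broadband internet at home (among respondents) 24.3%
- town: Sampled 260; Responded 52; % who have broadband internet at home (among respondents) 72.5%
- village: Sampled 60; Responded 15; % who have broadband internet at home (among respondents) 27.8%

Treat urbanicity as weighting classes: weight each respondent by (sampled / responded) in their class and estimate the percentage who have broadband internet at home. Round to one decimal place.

Response rates by class: city 24/80 = 30%, town 52/260 = 20%, village 15/60 = 25%.
Weighting each respondent by the inverse class response rate inflates each class back to its sampled size, so the class weight is n_sampled:
  city: 80 × 24.3 = 1944
  town: 260 × 72.5 = 18,850
  village: 60 × 27.8 = 1668
Adjusted estimate = 22,462 / 400 = 56.155 → 56.2%.

56.2%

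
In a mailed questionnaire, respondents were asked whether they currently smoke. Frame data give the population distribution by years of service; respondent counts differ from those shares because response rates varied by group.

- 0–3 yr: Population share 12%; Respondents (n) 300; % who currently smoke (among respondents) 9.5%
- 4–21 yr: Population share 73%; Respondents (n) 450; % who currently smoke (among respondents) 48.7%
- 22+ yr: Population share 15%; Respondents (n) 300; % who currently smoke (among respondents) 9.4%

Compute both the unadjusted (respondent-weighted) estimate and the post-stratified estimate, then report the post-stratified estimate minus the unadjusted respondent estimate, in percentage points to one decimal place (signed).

Unadjusted (pooled respondent) estimate weights by respondent counts:
  (300/1050)×9.5 + (450/1050)×48.7 + (300/1050)×9.4 = 26.2714%
Post-stratified estimate weights by population shares:
  0.12×9.5 + 0.73×48.7 + 0.15×9.4 = 38.101%
Difference = 38.101 − 26.2714 = 11.8296 pp.

+11.8 percentage points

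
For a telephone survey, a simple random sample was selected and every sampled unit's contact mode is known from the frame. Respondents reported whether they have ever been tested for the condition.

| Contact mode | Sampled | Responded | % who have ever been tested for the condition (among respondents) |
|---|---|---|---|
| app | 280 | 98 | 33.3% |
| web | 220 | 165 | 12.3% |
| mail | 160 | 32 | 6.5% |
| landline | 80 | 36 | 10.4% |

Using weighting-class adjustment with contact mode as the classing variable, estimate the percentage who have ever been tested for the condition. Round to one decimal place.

18.8%

Response rates by class: app 98/280 = 35%, web 165/220 = 75%, mail 32/160 = 20%, landline 36/80 = 45%.
Each respondent's weight = sampled/responded in their class; summing within a class gives n_sampled, so:
  app: 280 × 33.3 = 9324
  web: 220 × 12.3 = 2706
  mail: 160 × 6.5 = 1040
  landline: 80 × 10.4 = 832
Adjusted estimate = 13,902 / 740 = 18.7865 → 18.8%.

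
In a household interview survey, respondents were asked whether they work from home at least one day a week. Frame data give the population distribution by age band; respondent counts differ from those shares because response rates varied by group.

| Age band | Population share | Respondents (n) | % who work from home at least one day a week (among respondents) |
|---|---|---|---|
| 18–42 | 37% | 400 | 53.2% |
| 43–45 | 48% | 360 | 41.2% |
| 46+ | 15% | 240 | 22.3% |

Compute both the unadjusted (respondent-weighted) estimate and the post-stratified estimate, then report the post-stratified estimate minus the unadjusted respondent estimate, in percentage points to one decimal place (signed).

+1.3 percentage points

Naive respondent-only estimate (weights = respondent counts):
  (400/1000)×53.2 + (360/1000)×41.2 + (240/1000)×22.3 = 41.464%
Post-stratified estimate weights by population shares:
  0.37×53.2 + 0.48×41.2 + 0.15×22.3 = 42.805%
Difference = 42.805 − 41.464 = 1.341 pp.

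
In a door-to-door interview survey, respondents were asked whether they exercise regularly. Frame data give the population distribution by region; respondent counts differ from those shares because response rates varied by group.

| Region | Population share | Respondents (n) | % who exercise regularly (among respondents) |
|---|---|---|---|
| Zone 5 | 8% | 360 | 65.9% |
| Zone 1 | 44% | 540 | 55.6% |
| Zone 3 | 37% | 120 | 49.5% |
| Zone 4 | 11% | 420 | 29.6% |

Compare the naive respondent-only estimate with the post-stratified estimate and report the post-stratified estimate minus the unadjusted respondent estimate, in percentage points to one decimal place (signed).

+1.2 percentage points

Naive respondent-only estimate (weights = respondent counts):
  (360/1440)×65.9 + (540/1440)×55.6 + (120/1440)×49.5 + (420/1440)×29.6 = 50.0833%
Post-stratifying to population shares instead:
  0.08×65.9 + 0.44×55.6 + 0.37×49.5 + 0.11×29.6 = 51.307%
Difference = 51.307 − 50.0833 = 1.2237 pp.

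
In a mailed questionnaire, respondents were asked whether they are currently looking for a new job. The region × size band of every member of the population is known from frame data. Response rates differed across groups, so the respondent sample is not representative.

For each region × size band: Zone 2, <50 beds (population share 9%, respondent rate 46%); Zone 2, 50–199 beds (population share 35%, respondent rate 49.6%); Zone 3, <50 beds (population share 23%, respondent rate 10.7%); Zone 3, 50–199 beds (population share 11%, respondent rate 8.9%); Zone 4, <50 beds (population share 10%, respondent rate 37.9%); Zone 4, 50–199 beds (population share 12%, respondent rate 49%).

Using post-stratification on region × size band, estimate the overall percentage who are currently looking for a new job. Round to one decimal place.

34.6%

Weight each group's respondent value by its population share:
  Zone 2, <50 beds: 0.09 × 46 = 4.14
  Zone 2, 50–199 beds: 0.35 × 49.6 = 17.36
  Zone 3, <50 beds: 0.23 × 10.7 = 2.461
  Zone 3, 50–199 beds: 0.11 × 8.9 = 0.979
  Zone 4, <50 beds: 0.1 × 37.9 = 3.79
  Zone 4, 50–199 beds: 0.12 × 49 = 5.88
Post-stratified estimate = 34.61 → 34.6%.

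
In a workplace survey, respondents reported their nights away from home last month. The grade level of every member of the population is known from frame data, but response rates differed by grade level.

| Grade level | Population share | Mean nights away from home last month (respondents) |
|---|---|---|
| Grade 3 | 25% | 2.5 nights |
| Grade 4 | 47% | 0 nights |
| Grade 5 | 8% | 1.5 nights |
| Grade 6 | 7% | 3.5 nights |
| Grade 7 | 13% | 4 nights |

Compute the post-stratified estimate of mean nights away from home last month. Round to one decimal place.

Weight each group's respondent value by its population share:
  Grade 3: 0.25 × 2.5 = 0.625
  Grade 4: 0.47 × 0 = 0
  Grade 5: 0.08 × 1.5 = 0.12
  Grade 6: 0.07 × 3.5 = 0.245
  Grade 7: 0.13 × 4 = 0.52
Post-stratified estimate = 1.51 → 1.5.

1.5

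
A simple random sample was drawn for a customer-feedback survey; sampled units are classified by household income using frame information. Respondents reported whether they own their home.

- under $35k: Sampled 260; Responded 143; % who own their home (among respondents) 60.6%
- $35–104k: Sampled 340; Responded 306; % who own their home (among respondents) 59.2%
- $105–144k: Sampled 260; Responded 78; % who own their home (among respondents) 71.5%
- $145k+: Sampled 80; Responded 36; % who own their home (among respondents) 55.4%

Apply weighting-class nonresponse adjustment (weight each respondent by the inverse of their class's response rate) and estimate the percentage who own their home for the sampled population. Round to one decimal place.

62.7%

Response rates by class: under $35k 143/260 = 55%, $35–104k 306/340 = 90%, $105–144k 78/260 = 30%, $145k+ 36/80 = 45%.
Each respondent's weight = sampled/responded in their class; summing within a class gives n_sampled, so:
  under $35k: 260 × 60.6 = 15,756
  $35–104k: 340 × 59.2 = 20,128
  $105–144k: 260 × 71.5 = 18,590
  $145k+: 80 × 55.4 = 4432
Adjusted estimate = 58,906 / 940 = 62.666 → 62.7%.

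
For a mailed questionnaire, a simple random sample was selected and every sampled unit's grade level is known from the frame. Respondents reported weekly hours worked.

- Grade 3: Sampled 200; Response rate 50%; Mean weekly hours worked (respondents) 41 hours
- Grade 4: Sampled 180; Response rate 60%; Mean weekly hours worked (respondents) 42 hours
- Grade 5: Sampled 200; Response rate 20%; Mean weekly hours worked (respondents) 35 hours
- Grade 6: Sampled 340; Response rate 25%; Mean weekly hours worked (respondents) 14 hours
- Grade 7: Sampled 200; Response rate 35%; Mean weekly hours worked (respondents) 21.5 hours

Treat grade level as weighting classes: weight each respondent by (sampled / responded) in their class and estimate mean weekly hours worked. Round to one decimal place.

28.4

With weight = n_sampled/n_responded per class, the weighted class total is n_sampled:
  Grade 3: 200 × 41 = 8200
  Grade 4: 180 × 42 = 7560
  Grade 5: 200 × 35 = 7000
  Grade 6: 340 × 14 = 4760
  Grade 7: 200 × 21.5 = 4300
Adjusted estimate = 31,820 / 1,120 = 28.4107 → 28.4.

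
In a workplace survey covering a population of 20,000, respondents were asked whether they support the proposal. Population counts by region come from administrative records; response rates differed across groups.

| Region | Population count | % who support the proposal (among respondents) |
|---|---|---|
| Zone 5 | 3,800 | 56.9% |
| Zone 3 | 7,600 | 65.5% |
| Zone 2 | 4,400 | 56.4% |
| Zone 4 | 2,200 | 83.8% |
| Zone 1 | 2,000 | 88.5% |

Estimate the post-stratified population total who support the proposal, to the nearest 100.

13,200

Estimated count per cell = population count × respondent percentage:
  Zone 5: 3,800 × 56.9% = 2162.2
  Zone 3: 7,600 × 65.5% = 4978
  Zone 2: 4,400 × 56.4% = 2481.6
  Zone 4: 2,200 × 83.8% = 1843.6
  Zone 1: 2,000 × 88.5% = 1770
Estimated total = 13235.4 → 13,200.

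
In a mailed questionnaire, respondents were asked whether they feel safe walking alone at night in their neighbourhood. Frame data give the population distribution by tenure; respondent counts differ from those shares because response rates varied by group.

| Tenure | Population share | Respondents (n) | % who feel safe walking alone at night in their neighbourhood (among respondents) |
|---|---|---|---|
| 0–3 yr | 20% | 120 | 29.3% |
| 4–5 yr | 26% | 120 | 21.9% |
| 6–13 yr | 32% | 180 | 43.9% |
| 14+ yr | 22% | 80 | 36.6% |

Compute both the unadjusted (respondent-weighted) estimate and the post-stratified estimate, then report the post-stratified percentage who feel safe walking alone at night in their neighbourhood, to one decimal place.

Without adjustment, the pooled respondent share is:
  (120/500)×29.3 + (120/500)×21.9 + (180/500)×43.9 + (80/500)×36.6 = 33.948%
Post-stratifying to population shares instead:
  0.2×29.3 + 0.26×21.9 + 0.32×43.9 + 0.22×36.6 = 33.654%

33.7%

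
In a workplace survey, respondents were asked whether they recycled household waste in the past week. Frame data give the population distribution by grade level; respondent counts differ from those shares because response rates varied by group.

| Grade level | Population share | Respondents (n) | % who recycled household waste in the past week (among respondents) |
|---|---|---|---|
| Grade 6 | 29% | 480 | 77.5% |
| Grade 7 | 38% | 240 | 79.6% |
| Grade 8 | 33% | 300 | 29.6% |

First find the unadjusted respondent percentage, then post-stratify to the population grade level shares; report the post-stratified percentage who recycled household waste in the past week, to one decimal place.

Naive respondent-only estimate (weights = respondent counts):
  (480/1020)×77.5 + (240/1020)×79.6 + (300/1020)×29.6 = 63.9059%
Post-stratifying to population shares instead:
  0.29×77.5 + 0.38×79.6 + 0.33×29.6 = 62.491%

62.5%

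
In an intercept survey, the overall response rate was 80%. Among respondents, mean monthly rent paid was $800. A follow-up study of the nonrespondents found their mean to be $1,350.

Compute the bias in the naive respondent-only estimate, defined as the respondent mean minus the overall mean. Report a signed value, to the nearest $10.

Nonresponse fraction = 1 − 0.8 = 0.2.
Bias = (nonresponse fraction) × (respondent mean − nonrespondent mean)
     = 0.2 × (800 − 1350) = 0.2 × -550 = -110.

-$110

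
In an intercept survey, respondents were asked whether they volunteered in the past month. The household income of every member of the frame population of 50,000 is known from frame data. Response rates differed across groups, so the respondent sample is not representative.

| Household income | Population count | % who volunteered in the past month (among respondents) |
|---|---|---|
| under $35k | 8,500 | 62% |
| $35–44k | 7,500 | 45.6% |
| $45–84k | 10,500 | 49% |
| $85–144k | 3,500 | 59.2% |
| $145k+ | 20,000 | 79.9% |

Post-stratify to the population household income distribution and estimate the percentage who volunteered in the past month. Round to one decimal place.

Each cell contributes population-share × respondent value:
  under $35k: (8,500/50,000) × 62 = 10.54
  $35–44k: (7,500/50,000) × 45.6 = 6.84
  $45–84k: (10,500/50,000) × 49 = 10.29
  $85–144k: (3,500/50,000) × 59.2 = 4.144
  $145k+: (20,000/50,000) × 79.9 = 31.96
Post-stratified estimate = 63.774 → 63.8%.

63.8%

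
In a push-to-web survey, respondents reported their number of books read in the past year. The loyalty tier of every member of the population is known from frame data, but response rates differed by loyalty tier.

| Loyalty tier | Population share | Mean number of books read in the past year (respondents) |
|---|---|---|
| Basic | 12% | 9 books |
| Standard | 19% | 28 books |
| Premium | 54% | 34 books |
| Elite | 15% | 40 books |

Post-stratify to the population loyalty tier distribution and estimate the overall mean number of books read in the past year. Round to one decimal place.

30.8

Reweight to the known loyalty tier distribution:
  Basic: 0.12 × 9 = 1.08
  Standard: 0.19 × 28 = 5.32
  Premium: 0.54 × 34 = 18.36
  Elite: 0.15 × 40 = 6
Post-stratified estimate = 30.76 → 30.8.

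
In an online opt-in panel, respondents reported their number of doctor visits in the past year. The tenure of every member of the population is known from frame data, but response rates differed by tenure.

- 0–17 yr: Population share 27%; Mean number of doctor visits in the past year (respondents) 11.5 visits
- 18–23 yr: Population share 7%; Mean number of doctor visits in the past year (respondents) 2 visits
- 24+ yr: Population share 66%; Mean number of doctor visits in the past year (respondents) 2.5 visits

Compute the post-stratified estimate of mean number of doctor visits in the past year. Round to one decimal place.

Each cell contributes population-share × respondent value:
  0–17 yr: 0.27 × 11.5 = 3.105
  18–23 yr: 0.07 × 2 = 0.14
  24+ yr: 0.66 × 2.5 = 1.65
Post-stratified estimate = 4.895 → 4.9.

4.9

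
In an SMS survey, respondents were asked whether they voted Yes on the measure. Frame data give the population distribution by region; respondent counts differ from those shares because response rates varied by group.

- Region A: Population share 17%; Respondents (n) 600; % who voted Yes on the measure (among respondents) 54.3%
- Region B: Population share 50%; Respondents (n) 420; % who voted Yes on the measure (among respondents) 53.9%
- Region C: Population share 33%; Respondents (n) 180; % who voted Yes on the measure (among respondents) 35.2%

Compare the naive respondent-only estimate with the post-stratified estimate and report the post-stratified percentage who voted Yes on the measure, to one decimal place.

Unadjusted (pooled respondent) estimate weights by respondent counts:
  (600/1200)×54.3 + (420/1200)×53.9 + (180/1200)×35.2 = 51.295%
Post-stratifying to population shares instead:
  0.17×54.3 + 0.5×53.9 + 0.33×35.2 = 47.797%

47.8%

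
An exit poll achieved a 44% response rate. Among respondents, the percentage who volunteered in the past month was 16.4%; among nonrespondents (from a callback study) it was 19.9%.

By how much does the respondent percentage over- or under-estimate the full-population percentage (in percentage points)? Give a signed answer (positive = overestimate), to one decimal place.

-2.0 percentage points

Nonresponse fraction = 1 − 0.44 = 0.56.
Bias = (nonresponse fraction) × (respondent percentage − nonrespondent percentage)
     = 0.56 × (16.4 − 19.9) = 0.56 × -3.5 = -1.96.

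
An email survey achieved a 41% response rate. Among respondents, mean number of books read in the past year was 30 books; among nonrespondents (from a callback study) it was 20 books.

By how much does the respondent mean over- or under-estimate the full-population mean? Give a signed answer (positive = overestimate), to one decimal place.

+5.9

Nonresponse fraction = 1 − 0.41 = 0.59.
Bias = (nonresponse fraction) × (respondent mean − nonrespondent mean)
     = 0.59 × (30 − 20) = 0.59 × 10 = 5.9.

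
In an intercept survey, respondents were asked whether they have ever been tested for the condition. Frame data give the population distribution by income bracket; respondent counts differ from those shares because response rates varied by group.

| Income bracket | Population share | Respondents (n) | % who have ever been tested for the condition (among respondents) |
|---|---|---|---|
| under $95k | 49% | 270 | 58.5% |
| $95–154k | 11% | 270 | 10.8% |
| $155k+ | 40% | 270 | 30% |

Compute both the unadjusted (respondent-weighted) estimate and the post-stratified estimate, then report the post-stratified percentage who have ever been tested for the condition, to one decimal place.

Unadjusted (pooled respondent) estimate weights by respondent counts:
  (270/810)×58.5 + (270/810)×10.8 + (270/810)×30 = 33.1%
Post-stratified estimate weights by population shares:
  0.49×58.5 + 0.11×10.8 + 0.4×30 = 41.853%

41.9%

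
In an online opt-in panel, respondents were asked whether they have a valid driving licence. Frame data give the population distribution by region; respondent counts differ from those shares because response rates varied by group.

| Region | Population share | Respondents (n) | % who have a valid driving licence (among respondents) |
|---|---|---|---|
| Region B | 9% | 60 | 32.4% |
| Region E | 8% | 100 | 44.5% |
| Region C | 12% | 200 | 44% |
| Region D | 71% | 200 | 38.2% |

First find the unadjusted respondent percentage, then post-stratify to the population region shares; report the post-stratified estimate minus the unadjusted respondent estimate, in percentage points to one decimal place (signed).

-1.9 percentage points

Naive respondent-only estimate (weights = respondent counts):
  (60/560)×32.4 + (100/560)×44.5 + (200/560)×44 + (200/560)×38.2 = 40.775%
Post-stratifying to population shares instead:
  0.09×32.4 + 0.08×44.5 + 0.12×44 + 0.71×38.2 = 38.878%
Difference = 38.878 − 40.775 = -1.897 pp.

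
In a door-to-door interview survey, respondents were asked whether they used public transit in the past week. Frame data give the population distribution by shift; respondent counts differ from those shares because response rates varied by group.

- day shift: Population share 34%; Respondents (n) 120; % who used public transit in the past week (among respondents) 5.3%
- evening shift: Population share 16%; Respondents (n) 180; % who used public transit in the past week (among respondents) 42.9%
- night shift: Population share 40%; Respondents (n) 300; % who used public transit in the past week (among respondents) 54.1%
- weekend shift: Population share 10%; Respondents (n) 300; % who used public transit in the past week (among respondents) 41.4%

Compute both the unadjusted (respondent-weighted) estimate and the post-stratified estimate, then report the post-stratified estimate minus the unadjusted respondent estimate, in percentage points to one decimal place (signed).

Naive respondent-only estimate (weights = respondent counts):
  (120/900)×5.3 + (180/900)×42.9 + (300/900)×54.1 + (300/900)×41.4 = 41.12%
Reweighting by population shift shares:
  0.34×5.3 + 0.16×42.9 + 0.4×54.1 + 0.1×41.4 = 34.446%
Difference = 34.446 − 41.12 = -6.674 pp.

-6.7 percentage points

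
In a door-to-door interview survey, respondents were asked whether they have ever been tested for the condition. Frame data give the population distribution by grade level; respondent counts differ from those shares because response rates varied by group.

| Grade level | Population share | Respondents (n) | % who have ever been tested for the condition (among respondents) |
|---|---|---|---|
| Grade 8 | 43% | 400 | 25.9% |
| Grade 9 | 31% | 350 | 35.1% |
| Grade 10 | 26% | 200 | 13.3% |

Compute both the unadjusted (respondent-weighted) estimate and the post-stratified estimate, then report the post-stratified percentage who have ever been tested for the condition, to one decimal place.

25.5%

Naive respondent-only estimate (weights = respondent counts):
  (400/950)×25.9 + (350/950)×35.1 + (200/950)×13.3 = 26.6368%
Post-stratifying to population shares instead:
  0.43×25.9 + 0.31×35.1 + 0.26×13.3 = 25.476%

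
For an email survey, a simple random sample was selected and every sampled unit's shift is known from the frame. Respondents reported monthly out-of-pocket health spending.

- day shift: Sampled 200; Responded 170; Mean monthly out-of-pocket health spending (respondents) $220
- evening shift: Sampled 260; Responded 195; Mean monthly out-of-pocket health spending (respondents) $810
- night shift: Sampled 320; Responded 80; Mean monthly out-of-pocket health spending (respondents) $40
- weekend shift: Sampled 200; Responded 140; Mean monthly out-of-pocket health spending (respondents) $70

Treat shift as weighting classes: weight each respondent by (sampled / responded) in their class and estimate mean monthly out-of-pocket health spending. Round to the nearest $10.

$290

Response rates by class: day shift 170/200 = 85%, evening shift 195/260 = 75%, night shift 80/320 = 25%, weekend shift 140/200 = 70%.
Inverse-response-rate weighting restores each class to its sampled count, so class totals weight by n_sampled:
  day shift: 200 × 220 = 44,000
  evening shift: 260 × 810 = 210,600
  night shift: 320 × 40 = 12,800
  weekend shift: 200 × 70 = 14,000
Adjusted estimate = 281,400 / 980 = 287.143 → $290.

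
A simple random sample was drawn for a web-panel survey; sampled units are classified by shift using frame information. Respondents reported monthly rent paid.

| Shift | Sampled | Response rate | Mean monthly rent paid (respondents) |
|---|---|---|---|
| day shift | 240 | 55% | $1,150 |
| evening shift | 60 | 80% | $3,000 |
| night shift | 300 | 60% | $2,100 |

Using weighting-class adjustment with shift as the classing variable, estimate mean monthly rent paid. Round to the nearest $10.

$1,810

Each respondent's weight = sampled/responded in their class; summing within a class gives n_sampled, so:
  day shift: 240 × 1150 = 276,000
  evening shift: 60 × 3000 = 180,000
  night shift: 300 × 2100 = 630,000
Adjusted estimate = 1,086,000 / 600 = 1810 → $1,810.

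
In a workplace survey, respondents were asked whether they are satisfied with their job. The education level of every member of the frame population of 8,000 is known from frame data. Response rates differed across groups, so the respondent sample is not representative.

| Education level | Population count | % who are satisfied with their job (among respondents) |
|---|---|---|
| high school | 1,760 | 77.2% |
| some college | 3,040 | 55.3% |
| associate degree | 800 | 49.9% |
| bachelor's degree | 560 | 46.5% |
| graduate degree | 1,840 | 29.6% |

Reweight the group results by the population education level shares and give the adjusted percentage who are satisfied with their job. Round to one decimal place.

53.1%

Post-stratification weights by population share, not respondent share:
  high school: (1,760/8,000) × 77.2 = 16.984
  some college: (3,040/8,000) × 55.3 = 21.014
  associate degree: (800/8,000) × 49.9 = 4.99
  bachelor's degree: (560/8,000) × 46.5 = 3.255
  graduate degree: (1,840/8,000) × 29.6 = 6.808
Post-stratified estimate = 53.051 → 53.1%.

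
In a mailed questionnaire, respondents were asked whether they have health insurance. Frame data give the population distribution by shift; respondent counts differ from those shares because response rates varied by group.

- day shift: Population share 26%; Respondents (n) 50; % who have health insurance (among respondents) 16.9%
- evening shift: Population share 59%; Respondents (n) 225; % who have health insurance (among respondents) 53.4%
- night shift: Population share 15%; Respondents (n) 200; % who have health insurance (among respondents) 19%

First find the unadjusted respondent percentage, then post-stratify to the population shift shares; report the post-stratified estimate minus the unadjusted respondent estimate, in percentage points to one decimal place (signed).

Unadjusted (pooled respondent) estimate weights by respondent counts:
  (50/475)×16.9 + (225/475)×53.4 + (200/475)×19 = 35.0737%
Post-stratifying to population shares instead:
  0.26×16.9 + 0.59×53.4 + 0.15×19 = 38.75%
Difference = 38.75 − 35.0737 = 3.6763 pp.

+3.7 percentage points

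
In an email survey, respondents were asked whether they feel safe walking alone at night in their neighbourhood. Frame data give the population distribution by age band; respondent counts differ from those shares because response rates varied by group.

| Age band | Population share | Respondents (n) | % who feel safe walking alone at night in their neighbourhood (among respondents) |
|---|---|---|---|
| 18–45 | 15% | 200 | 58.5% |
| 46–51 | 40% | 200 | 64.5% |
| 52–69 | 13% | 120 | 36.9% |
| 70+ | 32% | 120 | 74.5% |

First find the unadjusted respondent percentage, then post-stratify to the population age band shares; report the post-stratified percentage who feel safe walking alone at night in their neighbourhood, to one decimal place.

Naive respondent-only estimate (weights = respondent counts):
  (200/640)×58.5 + (200/640)×64.5 + (120/640)×36.9 + (120/640)×74.5 = 59.325%
Post-stratifying to population shares instead:
  0.15×58.5 + 0.4×64.5 + 0.13×36.9 + 0.32×74.5 = 63.212%

63.2%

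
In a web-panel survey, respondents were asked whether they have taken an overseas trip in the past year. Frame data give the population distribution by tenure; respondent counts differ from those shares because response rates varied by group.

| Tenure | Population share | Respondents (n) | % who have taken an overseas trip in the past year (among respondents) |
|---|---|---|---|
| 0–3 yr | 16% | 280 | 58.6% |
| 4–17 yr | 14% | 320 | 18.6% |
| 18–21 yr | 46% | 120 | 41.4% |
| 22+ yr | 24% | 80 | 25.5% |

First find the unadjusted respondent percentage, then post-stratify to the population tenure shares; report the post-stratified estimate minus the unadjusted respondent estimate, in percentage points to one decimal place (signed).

Naive respondent-only estimate (weights = respondent counts):
  (280/800)×58.6 + (320/800)×18.6 + (120/800)×41.4 + (80/800)×25.5 = 36.71%
Post-stratified estimate weights by population shares:
  0.16×58.6 + 0.14×18.6 + 0.46×41.4 + 0.24×25.5 = 37.144%
Difference = 37.144 − 36.71 = 0.434 pp.

+0.4 percentage points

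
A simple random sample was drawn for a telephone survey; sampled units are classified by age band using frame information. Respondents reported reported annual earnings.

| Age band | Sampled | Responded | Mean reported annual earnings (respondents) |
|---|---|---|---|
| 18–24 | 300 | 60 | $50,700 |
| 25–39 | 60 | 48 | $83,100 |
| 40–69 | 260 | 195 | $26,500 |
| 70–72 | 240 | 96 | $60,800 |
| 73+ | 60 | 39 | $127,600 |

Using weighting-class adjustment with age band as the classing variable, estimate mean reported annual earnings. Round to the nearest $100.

Response rates by class: 18–24 60/300 = 20%, 25–39 48/60 = 80%, 40–69 195/260 = 75%, 70–72 96/240 = 40%, 73+ 39/60 = 65%.
Inverse-response-rate weighting restores each class to its sampled count, so class totals weight by n_sampled:
  18–24: 300 × 50,700 = 15,210,000
  25–39: 60 × 83,100 = 4,986,000
  40–69: 260 × 26,500 = 6,890,000
  70–72: 240 × 60,800 = 14,592,000
  73+: 60 × 127,600 = 7,656,000
Adjusted estimate = 49,334,000 / 920 = 53623.9 → $53,600.

$53,600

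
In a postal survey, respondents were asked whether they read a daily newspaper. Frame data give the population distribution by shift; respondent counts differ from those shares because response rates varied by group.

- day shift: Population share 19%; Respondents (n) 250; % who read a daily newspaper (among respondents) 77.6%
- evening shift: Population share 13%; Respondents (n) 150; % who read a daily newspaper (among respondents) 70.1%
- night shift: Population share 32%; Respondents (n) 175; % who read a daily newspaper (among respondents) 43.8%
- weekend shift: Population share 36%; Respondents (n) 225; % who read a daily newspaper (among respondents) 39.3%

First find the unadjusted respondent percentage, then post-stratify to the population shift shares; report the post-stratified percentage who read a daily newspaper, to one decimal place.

52.0%

Unadjusted (pooled respondent) estimate weights by respondent counts:
  (250/800)×77.6 + (150/800)×70.1 + (175/800)×43.8 + (225/800)×39.3 = 58.0281%
Post-stratifying to population shares instead:
  0.19×77.6 + 0.13×70.1 + 0.32×43.8 + 0.36×39.3 = 52.021%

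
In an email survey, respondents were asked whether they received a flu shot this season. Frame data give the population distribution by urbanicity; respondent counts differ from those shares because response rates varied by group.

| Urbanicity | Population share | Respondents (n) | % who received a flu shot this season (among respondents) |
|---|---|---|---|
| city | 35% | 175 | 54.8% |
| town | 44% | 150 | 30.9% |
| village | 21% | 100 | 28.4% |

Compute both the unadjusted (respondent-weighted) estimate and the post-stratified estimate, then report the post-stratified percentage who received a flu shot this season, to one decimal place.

38.7%

Unadjusted (pooled respondent) estimate weights by respondent counts:
  (175/425)×54.8 + (150/425)×30.9 + (100/425)×28.4 = 40.1529%
Post-stratified estimate weights by population shares:
  0.35×54.8 + 0.44×30.9 + 0.21×28.4 = 38.74%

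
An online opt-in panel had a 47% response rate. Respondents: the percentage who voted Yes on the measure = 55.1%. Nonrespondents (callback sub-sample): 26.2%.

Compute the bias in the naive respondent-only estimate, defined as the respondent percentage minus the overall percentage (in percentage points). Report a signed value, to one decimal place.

+15.3 percentage points

Nonresponse fraction = 1 − 0.47 = 0.53.
Bias = (nonresponse fraction) × (respondent percentage − nonrespondent percentage)
     = 0.53 × (55.1 − 26.2) = 0.53 × 28.9 = 15.317.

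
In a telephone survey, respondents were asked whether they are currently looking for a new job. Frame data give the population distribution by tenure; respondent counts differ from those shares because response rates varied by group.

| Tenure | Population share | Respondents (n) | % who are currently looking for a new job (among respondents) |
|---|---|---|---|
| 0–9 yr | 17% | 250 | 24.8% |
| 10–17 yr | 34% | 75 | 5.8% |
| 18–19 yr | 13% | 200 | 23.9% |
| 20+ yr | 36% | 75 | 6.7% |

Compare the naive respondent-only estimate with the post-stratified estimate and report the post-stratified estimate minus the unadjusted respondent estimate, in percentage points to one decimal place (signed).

-8.2 percentage points

Naive respondent-only estimate (weights = respondent counts):
  (250/600)×24.8 + (75/600)×5.8 + (200/600)×23.9 + (75/600)×6.7 = 19.8625%
Post-stratifying to population shares instead:
  0.17×24.8 + 0.34×5.8 + 0.13×23.9 + 0.36×6.7 = 11.707%
Difference = 11.707 − 19.8625 = -8.1555 pp.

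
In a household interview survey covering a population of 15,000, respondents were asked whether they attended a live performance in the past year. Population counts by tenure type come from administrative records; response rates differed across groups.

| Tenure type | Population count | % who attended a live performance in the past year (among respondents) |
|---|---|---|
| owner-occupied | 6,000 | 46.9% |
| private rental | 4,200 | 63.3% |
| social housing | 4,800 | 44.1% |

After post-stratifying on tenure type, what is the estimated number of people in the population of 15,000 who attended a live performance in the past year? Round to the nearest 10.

7,590

Apply each group's respondent rate to its population count:
  owner-occupied: 6,000 × 46.9% = 2814
  private rental: 4,200 × 63.3% = 2658.6
  social housing: 4,800 × 44.1% = 2116.8
Estimated total = 7589.4 → 7,590.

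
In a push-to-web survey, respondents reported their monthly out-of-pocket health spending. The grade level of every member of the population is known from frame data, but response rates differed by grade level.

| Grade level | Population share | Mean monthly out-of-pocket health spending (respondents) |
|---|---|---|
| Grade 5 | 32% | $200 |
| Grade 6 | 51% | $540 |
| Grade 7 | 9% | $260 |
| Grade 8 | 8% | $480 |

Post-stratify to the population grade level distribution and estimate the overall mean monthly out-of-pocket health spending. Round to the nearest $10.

$400

Weight each group's respondent value by its population share:
  Grade 5: 0.32 × 200 = 64
  Grade 6: 0.51 × 540 = 275.4
  Grade 7: 0.09 × 260 = 23.4
  Grade 8: 0.08 × 480 = 38.4
Post-stratified estimate = 401.2 → $400.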